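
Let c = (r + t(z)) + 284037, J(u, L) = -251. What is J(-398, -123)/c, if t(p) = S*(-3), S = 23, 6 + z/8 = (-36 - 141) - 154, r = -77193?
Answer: -251/206775 ≈ -0.0012139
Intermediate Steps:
z = -2696 (z = -48 + 8*((-36 - 141) - 154) = -48 + 8*(-177 - 154) = -48 + 8*(-331) = -48 - 2648 = -2696)
t(p) = -69 (t(p) = 23*(-3) = -69)
c = 206775 (c = (-77193 - 69) + 284037 = -77262 + 284037 = 206775)
J(-398, -123)/c = -251/206775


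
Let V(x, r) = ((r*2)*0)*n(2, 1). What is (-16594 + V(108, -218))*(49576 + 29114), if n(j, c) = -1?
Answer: -1305781860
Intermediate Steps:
V(x, r) = 0 (V(x, r) = ((r*2)*0)*(-1) = ((2*r)*0)*(-1) = 0*(-1) = 0)
(-16594 + V(108, -218))*(49576 + 29114) = (-16594 + 0)*(49576 + 29114) = -16594*78690 = -1305781860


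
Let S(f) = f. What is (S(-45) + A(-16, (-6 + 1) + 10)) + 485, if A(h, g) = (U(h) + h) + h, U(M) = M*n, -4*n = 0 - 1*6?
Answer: 384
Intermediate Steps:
n = 3/2 (n = -(0 - 1*6)/4 = -(0 - 6)/4 = -1/4*(-6) = 3/2 ≈ 1.5000)
U(M) = 3*M/2 (U(M) = M*(3/2) = 3*M/2)
A(h, g) = 7*h/2 (A(h, g) = (3*h/2 + h) + h = 5*h/2 + h = 7*h/2)
(S(-45) + A(-16, (-6 + 1) + 10)) + 485 = (-45 + (7/2)*(-16)) + 485 = (-45 - 56) + 485 = -101 + 485 = 384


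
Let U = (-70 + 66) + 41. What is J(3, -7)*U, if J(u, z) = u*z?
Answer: -777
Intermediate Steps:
U = 37 (U = -4 + 41 = 37)
J(3, -7)*U = (3*(-7))*37 = -21*37 = -777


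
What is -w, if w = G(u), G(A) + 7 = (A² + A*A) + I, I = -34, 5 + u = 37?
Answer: -2007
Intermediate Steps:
u = 32 (u = -5 + 37 = 32)
G(A) = -41 + 2*A² (G(A) = -7 + ((A² + A*A) - 34) = -7 + ((A² + A²) - 34) = -7 + (2*A² - 34) = -7 + (-34 + 2*A²) = -41 + 2*A²)
w = 2007 (w = -41 + 2*32² = -41 + 2*1024 = -41 + 2048 = 2007)
-w = -1*2007 = -2007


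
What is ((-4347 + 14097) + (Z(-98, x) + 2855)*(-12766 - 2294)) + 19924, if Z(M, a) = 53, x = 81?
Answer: -43764806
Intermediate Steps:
((-4347 + 14097) + (Z(-98, x) + 2855)*(-12766 - 2294)) + 19924 = ((-4347 + 14097) + (53 + 2855)*(-12766 - 2294)) + 19924 = (9750 + 2908*(-15060)) + 19924 = (9750 - 43794480) + 19924 = -43784730 + 19924 = -43764806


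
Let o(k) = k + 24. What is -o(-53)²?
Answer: -841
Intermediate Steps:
o(k) = 24 + k
-o(-53)² = -(24 - 53)² = -1*(-29)² = -1*841 = -841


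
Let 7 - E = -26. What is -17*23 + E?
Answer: -358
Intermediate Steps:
E = 33 (E = 7 - 1*(-26) = 7 + 26 = 33)
-17*23 + E = -17*23 + 33 = -391 + 33 = -358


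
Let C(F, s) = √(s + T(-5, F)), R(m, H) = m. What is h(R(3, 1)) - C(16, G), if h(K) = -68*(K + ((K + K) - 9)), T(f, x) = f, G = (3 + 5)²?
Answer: -√59 ≈ -7.6811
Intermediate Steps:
G = 64 (G = 8² = 64)
C(F, s) = √(-5 + s) (C(F, s) = √(s - 5) = √(-5 + s))
h(K) = 612 - 204*K (h(K) = -68*(K + (2*K - 9)) = -68*(K + (-9 + 2*K)) = -68*(-9 + 3*K) = 612 - 204*K)
h(R(3, 1)) - C(16, G) = (612 - 204*3) - √(-5 + 64) = (612 - 612) - √59 = 0 - √59 = -√59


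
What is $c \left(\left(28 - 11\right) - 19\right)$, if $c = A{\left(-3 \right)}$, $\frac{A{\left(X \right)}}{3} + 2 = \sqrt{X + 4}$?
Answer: $6$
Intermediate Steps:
$A{\left(X \right)} = -6 + 3 \sqrt{4 + X}$ ($A{\left(X \right)} = -6 + 3 \sqrt{X + 4} = -6 + 3 \sqrt{4 + X}$)
$c = -3$ ($c = -6 + 3 \sqrt{4 - 3} = -6 + 3 \sqrt{1} = -6 + 3 \cdot 1 = -6 + 3 = -3$)
$c \left(\left(28 - 11\right) - 19\right) = - 3 \left(\left(28 - 11\right) - 19\right) = - 3 \left(17 - 19\right) = \left(-3\right) \left(-2\right) = 6$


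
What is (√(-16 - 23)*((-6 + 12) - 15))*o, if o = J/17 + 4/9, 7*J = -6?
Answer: -422*I*√39/119 ≈ -22.146*I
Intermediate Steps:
J = -6/7 (J = (⅐)*(-6) = -6/7 ≈ -0.85714)
o = 422/1071 (o = -6/7/17 + 4/9 = -6/7*1/17 + 4*(⅑) = -6/119 + 4/9 = 422/1071 ≈ 0.39402)
(√(-16 - 23)*((-6 + 12) - 15))*o = (√(-16 - 23)*((-6 + 12) - 15))*(422/1071) = (√(-39)*(6 - 15))*(422/1071) = ((I*√39)*(-9))*(422/1071) = -9*I*√39*(422/1071) = -422*I*√39/119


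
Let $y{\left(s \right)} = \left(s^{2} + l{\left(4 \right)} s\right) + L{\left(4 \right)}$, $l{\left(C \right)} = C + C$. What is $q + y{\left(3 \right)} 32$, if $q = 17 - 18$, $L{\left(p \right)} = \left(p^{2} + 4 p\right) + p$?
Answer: $2207$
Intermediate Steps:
$L{\left(p \right)} = p^{2} + 5 p$
$q = -1$ ($q = 17 - 18 = -1$)
$l{\left(C \right)} = 2 C$
$y{\left(s \right)} = 36 + s^{2} + 8 s$ ($y{\left(s \right)} = \left(s^{2} + 2 \cdot 4 s\right) + 4 \left(5 + 4\right) = \left(s^{2} + 8 s\right) + 4 \cdot 9 = \left(s^{2} + 8 s\right) + 36 = 36 + s^{2} + 8 s$)
$q + y{\left(3 \right)} 32 = -1 + \left(36 + 3^{2} + 8 \cdot 3\right) 32 = -1 + \left(36 + 9 + 24\right) 32 = -1 + 69 \cdot 32 = -1 + 2208 = 2207$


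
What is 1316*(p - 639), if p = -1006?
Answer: -2164820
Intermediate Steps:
1316*(p - 639) = 1316*(-1006 - 639) = 1316*(-1645) = -2164820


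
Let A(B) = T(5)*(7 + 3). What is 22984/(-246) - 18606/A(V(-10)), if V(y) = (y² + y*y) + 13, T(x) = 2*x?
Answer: -1718869/6150 ≈ -279.49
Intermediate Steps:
V(y) = 13 + 2*y² (V(y) = (y² + y²) + 13 = 2*y² + 13 = 13 + 2*y²)
A(B) = 100 (A(B) = (2*5)*(7 + 3) = 10*10 = 100)
22984/(-246) - 18606/A(V(-10)) = 22984/(-246) - 18606/100 = 22984*(-1/246) - 18606*1/100 = -11492/123 - 9303/50 = -1718869/6150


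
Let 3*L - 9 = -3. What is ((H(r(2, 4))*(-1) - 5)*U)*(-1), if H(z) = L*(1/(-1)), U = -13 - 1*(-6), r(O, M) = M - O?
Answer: -21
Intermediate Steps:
U = -7 (U = -13 + 6 = -7)
L = 2 (L = 3 + (⅓)*(-3) = 3 - 1 = 2)
H(z) = -2 (H(z) = 2*(1/(-1)) = 2*(1*(-1)) = 2*(-1) = -2)
((H(r(2, 4))*(-1) - 5)*U)*(-1) = ((-2*(-1) - 5)*(-7))*(-1) = ((2 - 5)*(-7))*(-1) = -3*(-7)*(-1) = 21*(-1) = -21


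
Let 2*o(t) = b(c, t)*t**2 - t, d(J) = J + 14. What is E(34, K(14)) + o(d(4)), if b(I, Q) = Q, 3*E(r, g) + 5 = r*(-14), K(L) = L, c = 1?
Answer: 8240/3 ≈ 2746.7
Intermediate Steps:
E(r, g) = -5/3 - 14*r/3 (E(r, g) = -5/3 + (r*(-14))/3 = -5/3 + (-14*r)/3 = -5/3 - 14*r/3)
d(J) = 14 + J
o(t) = t**3/2 - t/2 (o(t) = (t*t**2 - t)/2 = (t**3 - t)/2 = t**3/2 - t/2)
E(34, K(14)) + o(d(4)) = (-5/3 - 14/3*34) + (14 + 4)*(-1 + (14 + 4)**2)/2 = (-5/3 - 476/3) + (1/2)*18*(-1 + 18**2) = -481/3 + (1/2)*18*(-1 + 324) = -481/3 + (1/2)*18*323 = -481/3 + 2907 = 8240/3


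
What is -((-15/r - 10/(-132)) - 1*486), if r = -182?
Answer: 1458983/3003 ≈ 485.84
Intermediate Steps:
-((-15/r - 10/(-132)) - 1*486) = -((-15/(-182) - 10/(-132)) - 1*486) = -((-15*(-1/182) - 10*(-1/132)) - 486) = -((15/182 + 5/66) - 486) = -(475/3003 - 486) = -1*(-1458983/3003) = 1458983/3003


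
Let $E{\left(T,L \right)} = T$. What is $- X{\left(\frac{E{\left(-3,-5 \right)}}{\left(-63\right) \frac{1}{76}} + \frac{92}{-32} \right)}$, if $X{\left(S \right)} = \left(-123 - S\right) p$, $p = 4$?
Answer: $\frac{20789}{42} \approx 494.98$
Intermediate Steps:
$X{\left(S \right)} = -492 - 4 S$ ($X{\left(S \right)} = \left(-123 - S\right) 4 = -492 - 4 S$)
$- X{\left(\frac{E{\left(-3,-5 \right)}}{\left(-63\right) \frac{1}{76}} + \frac{92}{-32} \right)} = - (-492 - 4 \left(- \frac{3}{\left(-63\right) \frac{1}{76}} + \frac{92}{-32}\right)) = - (-492 - 4 \left(- \frac{3}{\left(-63\right) \frac{1}{76}} + 92 \left(- \frac{1}{32}\right)\right)) = - (-492 - 4 \left(- \frac{3}{- \frac{63}{76}} - \frac{23}{8}\right)) = - (-492 - 4 \left(\left(-3\right) \left(- \frac{76}{63}\right) - \frac{23}{8}\right)) = - (-492 - 4 \left(\frac{76}{21} - \frac{23}{8}\right)) = - (-492 - \frac{125}{42}) = \left(-1\right) \left(- \frac{20789}{42}\right) = \frac{20789}{42}$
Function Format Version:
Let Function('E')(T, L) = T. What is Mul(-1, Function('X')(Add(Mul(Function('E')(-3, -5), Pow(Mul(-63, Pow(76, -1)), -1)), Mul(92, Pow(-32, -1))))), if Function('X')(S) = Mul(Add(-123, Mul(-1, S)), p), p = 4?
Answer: Rational(20789, 42) ≈ 494.98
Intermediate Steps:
Function('X')(S) = Add(-492, Mul(-4, S)) (Function('X')(S) = Mul(Add(-123, Mul(-1, S)), 4) = Add(-492, Mul(-4, S)))
Mul(-1, Function('X')(Add(Mul(Function('E')(-3, -5), Pow(Mul(-63, Pow(76, -1)), -1)), Mul(92, Pow(-32, -1))))) = Mul(-1, Add(-492, Mul(-4, Add(Mul(-3, Pow(Mul(-63, Pow(76, -1)), -1)), Mul(92, Pow(-32, -1)))))) = Mul(-1, Add(-492, Mul(-4, Add(Mul(-3, Pow(Mul(-63, Rational(1, 76)), -1)), Mul(92, Rational(-1, 32)))))) = Mul(-1, Add(-492, Mul(-4, Add(Mul(-3, Pow(Rational(-63, 76), -1)), Rational(-23, 8))))) = Mul(-1, Add(-492, Mul(-4, Add(Mul(-3, Rational(-76, 63)), Rational(-23, 8))))) = Mul(-1, Add(-492, Mul(-4, Add(Rational(76, 21), Rational(-23, 8))))) = Mul(-1, Add(-492, Mul(-4, Rational(125, 168)))) = Mul(-1, Add(-492, Rational(-125, 42))) = Mul(-1, Rational(-20789, 42)) = Rational(20789, 42)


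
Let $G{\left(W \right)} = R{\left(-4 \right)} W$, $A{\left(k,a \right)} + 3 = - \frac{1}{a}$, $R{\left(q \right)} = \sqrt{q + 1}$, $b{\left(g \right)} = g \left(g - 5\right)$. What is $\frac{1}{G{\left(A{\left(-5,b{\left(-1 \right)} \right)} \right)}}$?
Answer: $\frac{2 i \sqrt{3}}{19} \approx 0.18232 i$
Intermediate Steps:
$b{\left(g \right)} = g \left(-5 + g\right)$
$R{\left(q \right)} = \sqrt{1 + q}$
$A{\left(k,a \right)} = -3 - \frac{1}{a}$
$G{\left(W \right)} = i W \sqrt{3}$ ($G{\left(W \right)} = \sqrt{1 - 4} W = \sqrt{-3} W = i \sqrt{3} W = i W \sqrt{3}$)
$\frac{1}{G{\left(A{\left(-5,b{\left(-1 \right)} \right)} \right)}} = \frac{1}{i \left(-3 - \frac{1}{\left(-1\right) \left(-5 - 1\right)}\right) \sqrt{3}} = \frac{1}{i \left(-3 - \frac{1}{\left(-1\right) \left(-6\right)}\right) \sqrt{3}} = \frac{1}{i \left(-3 - \frac{1}{6}\right) \sqrt{3}} = \frac{1}{i \left(- \frac{19}{6}\right) \sqrt{3}} = \frac{1}{\left(- \frac{19}{6}\right) i \sqrt{3}} = \frac{2 i \sqrt{3}}{19}$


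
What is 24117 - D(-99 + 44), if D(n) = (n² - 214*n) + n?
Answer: 9377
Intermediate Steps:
D(n) = n² - 213*n
24117 - D(-99 + 44) = 24117 - (-99 + 44)*(-213 + (-99 + 44)) = 24117 - (-55)*(-213 - 55) = 24117 - (-55)*(-268) = 24117 - 1*14740 = 24117 - 14740 = 9377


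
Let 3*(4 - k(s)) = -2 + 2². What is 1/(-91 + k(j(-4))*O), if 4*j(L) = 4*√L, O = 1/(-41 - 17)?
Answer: -87/7922 ≈ -0.010982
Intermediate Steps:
O = -1/58 (O = 1/(-58) = -1/58 ≈ -0.017241)
j(L) = √L (j(L) = (4*√L)/4 = √L)
k(s) = 10/3 (k(s) = 4 - (-2 + 2²)/3 = 4 - (-2 + 4)/3 = 4 - ⅓*2 = 4 - ⅔ = 10/3)
1/(-91 + k(j(-4))*O) = 1/(-91 + (10/3)*(-1/58)) = 1/(-91 - 5/87) = 1/(-7922/87) = -87/7922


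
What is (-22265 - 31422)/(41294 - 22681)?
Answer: -53687/18613 ≈ -2.8844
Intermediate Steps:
(-22265 - 31422)/(41294 - 22681) = -53687/18613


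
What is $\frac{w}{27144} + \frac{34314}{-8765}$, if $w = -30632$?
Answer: $- \frac{149988587}{29739645} \approx -5.0434$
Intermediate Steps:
$\frac{w}{27144} + \frac{34314}{-8765} = - \frac{30632}{27144} + \frac{34314}{-8765} = \left(-30632\right) \frac{1}{27144} + 34314 \left(- \frac{1}{8765}\right) = - \frac{3829}{3393} - \frac{34314}{8765} = - \frac{149988587}{29739645}$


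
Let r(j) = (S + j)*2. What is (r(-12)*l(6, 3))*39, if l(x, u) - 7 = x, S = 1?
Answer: -11154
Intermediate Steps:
l(x, u) = 7 + x
r(j) = 2 + 2*j (r(j) = (1 + j)*2 = 2 + 2*j)
(r(-12)*l(6, 3))*39 = ((2 + 2*(-12))*(7 + 6))*39 = ((2 - 24)*13)*39 = -22*13*39 = -286*39 = -11154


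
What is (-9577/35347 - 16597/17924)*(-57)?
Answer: 43223801499/633559628 ≈ 68.224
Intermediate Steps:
(-9577/35347 - 16597/17924)*(-57) = -758312307/633559628*(-57) = 43223801499/633559628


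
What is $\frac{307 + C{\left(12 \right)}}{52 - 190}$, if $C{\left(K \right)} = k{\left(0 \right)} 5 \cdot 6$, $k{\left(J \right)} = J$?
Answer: $- \frac{307}{138} \approx -2.2246$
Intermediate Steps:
$C{\left(K \right)} = 0$ ($C{\left(K \right)} = 0 \cdot 5 \cdot 6 = 0 \cdot 6 = 0$)
$\frac{307 + C{\left(12 \right)}}{52 - 190} = \frac{307 + 0}{52 - 190} = \frac{307}{-138} = 307 \left(- \frac{1}{138}\right) = - \frac{307}{138}$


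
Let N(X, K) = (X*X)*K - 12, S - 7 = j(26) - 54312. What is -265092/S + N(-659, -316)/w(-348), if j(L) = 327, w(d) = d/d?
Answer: -3703776122566/26989 ≈ -1.3723e+8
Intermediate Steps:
w(d) = 1
S = -53978 (S = 7 + (327 - 54312) = 7 - 53985 = -53978)
N(X, K) = -12 + K*X² (N(X, K) = X²*K - 12 = K*X² - 12 = -12 + K*X²)
-265092/S + N(-659, -316)/w(-348) = -265092/(-53978) + (-12 - 316*(-659)²)/1 = -265092*(-1/53978) + (-12 - 316*434281)*1 = 132546/26989 + (-12 - 137232796)*1 = 132546/26989 - 137232808*1 = 132546/26989 - 137232808 = -3703776122566/26989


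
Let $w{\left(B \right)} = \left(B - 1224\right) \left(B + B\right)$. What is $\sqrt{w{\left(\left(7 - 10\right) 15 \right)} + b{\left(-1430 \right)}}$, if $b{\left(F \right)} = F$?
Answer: $2 \sqrt{28195} \approx 335.83$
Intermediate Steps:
$w{\left(B \right)} = 2 B \left(-1224 + B\right)$ ($w{\left(B \right)} = \left(-1224 + B\right) 2 B = 2 B \left(-1224 + B\right)$)
$\sqrt{w{\left(\left(7 - 10\right) 15 \right)} + b{\left(-1430 \right)}} = \sqrt{2 \left(7 - 10\right) 15 \left(-1224 + \left(7 - 10\right) 15\right) - 1430} = \sqrt{2 \left(\left(-3\right) 15\right) \left(-1224 - 45\right) - 1430} = \sqrt{2 \left(-45\right) \left(-1224 - 45\right) - 1430} = \sqrt{2 \left(-45\right) \left(-1269\right) - 1430} = \sqrt{114210 - 1430} = \sqrt{112780} = 2 \sqrt{28195}$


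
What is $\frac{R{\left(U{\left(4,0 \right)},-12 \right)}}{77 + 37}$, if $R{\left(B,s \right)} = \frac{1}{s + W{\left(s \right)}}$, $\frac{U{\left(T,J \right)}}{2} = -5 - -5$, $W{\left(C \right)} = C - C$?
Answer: $- \frac{1}{1368} \approx -0.00073099$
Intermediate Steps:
$W{\left(C \right)} = 0$
$U{\left(T,J \right)} = 0$ ($U{\left(T,J \right)} = 2 \left(-5 - -5\right) = 2 \left(-5 + 5\right) = 2 \cdot 0 = 0$)
$R{\left(B,s \right)} = \frac{1}{s}$ ($R{\left(B,s \right)} = \frac{1}{s + 0} = \frac{1}{s}$)
$\frac{R{\left(U{\left(4,0 \right)},-12 \right)}}{77 + 37} = \frac{1}{\left(-12\right) \left(77 + 37\right)} = - \frac{1}{12 \cdot 114} = \left(- \frac{1}{12}\right) \frac{1}{114} = - \frac{1}{1368}$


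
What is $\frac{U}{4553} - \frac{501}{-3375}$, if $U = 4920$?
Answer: $\frac{6295351}{5122125} \approx 1.229$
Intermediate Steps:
$\frac{U}{4553} - \frac{501}{-3375} = \frac{4920}{4553} - \frac{501}{-3375} = 4920 \cdot \frac{1}{4553} - - \frac{167}{1125} = \frac{4920}{4553} + \frac{167}{1125} = \frac{6295351}{5122125}$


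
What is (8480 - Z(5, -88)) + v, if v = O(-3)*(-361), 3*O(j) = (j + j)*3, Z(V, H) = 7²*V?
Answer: 10401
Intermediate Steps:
Z(V, H) = 49*V
O(j) = 2*j (O(j) = ((j + j)*3)/3 = ((2*j)*3)/3 = (6*j)/3 = 2*j)
v = 2166 (v = (2*(-3))*(-361) = -6*(-361) = 2166)
(8480 - Z(5, -88)) + v = (8480 - 49*5) + 2166 = (8480 - 1*245) + 2166 = (8480 - 245) + 2166 = 8235 + 2166 = 10401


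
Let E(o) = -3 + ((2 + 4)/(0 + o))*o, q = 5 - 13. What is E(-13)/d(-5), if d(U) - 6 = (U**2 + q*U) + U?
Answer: 1/22 ≈ 0.045455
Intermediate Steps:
q = -8
d(U) = 6 + U**2 - 7*U (d(U) = 6 + ((U**2 - 8*U) + U) = 6 + (U**2 - 7*U) = 6 + U**2 - 7*U)
E(o) = 3 (E(o) = -3 + (6/o)*o = -3 + 6 = 3)
E(-13)/d(-5) = 3/(6 + (-5)**2 - 7*(-5)) = 3/(6 + 25 + 35) = 3/66 = 3*(1/66) = 1/22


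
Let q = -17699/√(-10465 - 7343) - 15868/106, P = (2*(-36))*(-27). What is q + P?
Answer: 95098/53 + 17699*I*√1113/4452 ≈ 1794.3 + 132.63*I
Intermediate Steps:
P = 1944 (P = -72*(-27) = 1944)
q = -7934/53 + 17699*I*√1113/4452 (q = -17699*(-I*√1113/4452) - 15868*1/106 = -17699*(-I*√1113/4452) - 7934/53 = -(-17699)*I*√1113/4452 - 7934/53 = 17699*I*√1113/4452 - 7934/53 = -7934/53 + 17699*I*√1113/4452 ≈ -149.7 + 132.63*I)
q + P = (-7934/53 + 17699*I*√1113/4452) + 1944 = 95098/53 + 17699*I*√1113/4452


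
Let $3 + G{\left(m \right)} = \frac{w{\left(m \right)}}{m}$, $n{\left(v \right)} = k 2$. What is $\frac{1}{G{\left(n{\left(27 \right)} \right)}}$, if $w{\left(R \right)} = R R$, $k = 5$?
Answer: $\frac{1}{7} \approx 0.14286$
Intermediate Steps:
$n{\left(v \right)} = 10$ ($n{\left(v \right)} = 5 \cdot 2 = 10$)
$w{\left(R \right)} = R^{2}$
$G{\left(m \right)} = -3 + m$ ($G{\left(m \right)} = -3 + \frac{m^{2}}{m} = -3 + m$)
$\frac{1}{G{\left(n{\left(27 \right)} \right)}} = \frac{1}{-3 + 10} = \frac{1}{7}$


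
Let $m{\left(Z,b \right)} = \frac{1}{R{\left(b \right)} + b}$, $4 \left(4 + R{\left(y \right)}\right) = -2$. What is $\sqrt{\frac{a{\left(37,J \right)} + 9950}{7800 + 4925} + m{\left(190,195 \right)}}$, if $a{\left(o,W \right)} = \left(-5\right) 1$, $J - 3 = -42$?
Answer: $\frac{\sqrt{739741200855}}{969645} \approx 0.88701$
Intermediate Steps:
$J = -39$ ($J = 3 - 42 = -39$)
$R{\left(y \right)} = - \frac{9}{2}$ ($R{\left(y \right)} = -4 + \frac{1}{4} \left(-2\right) = -4 - \frac{1}{2} = - \frac{9}{2}$)
$a{\left(o,W \right)} = -5$
$m{\left(Z,b \right)} = \frac{1}{- \frac{9}{2} + b}$
$\sqrt{\frac{a{\left(37,J \right)} + 9950}{7800 + 4925} + m{\left(190,195 \right)}} = \sqrt{\frac{-5 + 9950}{7800 + 4925} + \frac{2}{-9 + 2 \cdot 195}} = \sqrt{\frac{9945}{12725} + \frac{2}{-9 + 390}} = \sqrt{9945 \cdot \frac{1}{12725} + \frac{2}{381}} = \sqrt{\frac{1989}{2545} + 2 \cdot \frac{1}{381}} = \sqrt{\frac{1989}{2545} + \frac{2}{381}} = \sqrt{\frac{762899}{969645}} = \frac{\sqrt{739741200855}}{969645}$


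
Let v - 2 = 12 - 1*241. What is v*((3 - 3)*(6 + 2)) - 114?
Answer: -114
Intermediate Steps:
v = -227 (v = 2 + (12 - 1*241) = 2 + (12 - 241) = 2 - 229 = -227)
v*((3 - 3)*(6 + 2)) - 114 = -227*(3 - 3)*(6 + 2) - 114 = -0*8 - 114 = -227*0 - 114 = 0 - 114 = -114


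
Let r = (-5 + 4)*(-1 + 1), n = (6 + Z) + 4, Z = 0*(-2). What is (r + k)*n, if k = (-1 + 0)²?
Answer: 10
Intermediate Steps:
k = 1 (k = (-1)² = 1)
Z = 0
n = 10 (n = (6 + 0) + 4 = 6 + 4 = 10)
r = 0 (r = -1*0 = 0)
(r + k)*n = (0 + 1)*10 = 1*10 = 10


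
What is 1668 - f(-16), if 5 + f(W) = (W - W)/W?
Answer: 1673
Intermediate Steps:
f(W) = -5 (f(W) = -5 + (W - W)/W = -5 + 0/W = -5 + 0 = -5)
1668 - f(-16) = 1668 - 1*(-5) = 1668 + 5 = 1673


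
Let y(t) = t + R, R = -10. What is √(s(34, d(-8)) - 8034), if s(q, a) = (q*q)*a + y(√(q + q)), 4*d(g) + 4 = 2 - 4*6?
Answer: √(-15558 + 2*√17) ≈ 124.7*I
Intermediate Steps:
y(t) = -10 + t (y(t) = t - 10 = -10 + t)
d(g) = -13/2 (d(g) = -1 + (2 - 4*6)/4 = -1 + (2 - 24)/4 = -1 + (¼)*(-22) = -1 - 11/2 = -13/2)
s(q, a) = -10 + a*q² + √2*√q (s(q, a) = (q*q)*a + (-10 + √(q + q)) = q²*a + (-10 + √(2*q)) = a*q² + (-10 + √2*√q) = -10 + a*q² + √2*√q)
√(s(34, d(-8)) - 8034) = √((-10 - 13/2*34² + √2*√34) - 8034) = √((-10 - 13/2*1156 + 2*√17) - 8034) = √((-10 - 7514 + 2*√17) - 8034) = √((-7524 + 2*√17) - 8034) = √(-15558 + 2*√17)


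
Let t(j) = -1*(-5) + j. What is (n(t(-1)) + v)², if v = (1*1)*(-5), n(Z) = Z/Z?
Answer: 16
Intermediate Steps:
t(j) = 5 + j
n(Z) = 1
v = -5 (v = 1*(-5) = -5)
(n(t(-1)) + v)² = (1 - 5)² = (-4)² = 16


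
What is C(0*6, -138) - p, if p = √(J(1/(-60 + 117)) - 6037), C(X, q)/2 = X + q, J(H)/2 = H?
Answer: -276 - I*√19614099/57 ≈ -276.0 - 77.698*I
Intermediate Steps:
J(H) = 2*H
C(X, q) = 2*X + 2*q (C(X, q) = 2*(X + q) = 2*X + 2*q)
p = I*√19614099/57 (p = √(2/(-60 + 117) - 6037) = √(2/57 - 6037) = √(-344107/57) = I*√19614099/57 ≈ 77.698*I)
C(0*6, -138) - p = (2*(0*6) + 2*(-138)) - I*√19614099/57 = (2*0 - 276) - I*√19614099/57 = (0 - 276) - I*√19614099/57 = -276 - I*√19614099/57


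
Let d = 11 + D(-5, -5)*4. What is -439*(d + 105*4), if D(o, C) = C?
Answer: -180429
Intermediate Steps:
d = -9 (d = 11 - 5*4 = 11 - 20 = -9)
-439*(d + 105*4) = -439*(-9 + 105*4) = -439*(-9 + 420) = -439*411 = -180429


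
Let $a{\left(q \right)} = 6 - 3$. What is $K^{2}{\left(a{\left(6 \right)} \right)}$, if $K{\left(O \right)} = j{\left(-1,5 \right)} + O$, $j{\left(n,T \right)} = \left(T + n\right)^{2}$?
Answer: $361$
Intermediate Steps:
$a{\left(q \right)} = 3$ ($a{\left(q \right)} = 6 - 3 = 3$)
$K{\left(O \right)} = 16 + O$ ($K{\left(O \right)} = \left(5 - 1\right)^{2} + O = 4^{2} + O = 16 + O$)
$K^{2}{\left(a{\left(6 \right)} \right)} = \left(16 + 3\right)^{2} = 19^{2} = 361$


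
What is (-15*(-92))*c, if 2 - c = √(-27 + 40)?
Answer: 2760 - 1380*√13 ≈ -2215.7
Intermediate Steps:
c = 2 - √13 (c = 2 - √(-27 + 40) = 2 - √13 ≈ -1.6056)
(-15*(-92))*c = (-15*(-92))*(2 - √13) = 1380*(2 - √13) = 2760 - 1380*√13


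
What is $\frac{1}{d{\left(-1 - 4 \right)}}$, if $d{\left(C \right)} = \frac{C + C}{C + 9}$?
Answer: $- \frac{2}{5} \approx -0.4$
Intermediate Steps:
$d{\left(C \right)} = \frac{2 C}{9 + C}$
$\frac{1}{d{\left(-1 - 4 \right)}} = \frac{1}{2 \left(-1 - 4\right) \frac{1}{9 - 5}} = \frac{1}{2 \left(-5\right) \frac{1}{9 - 5}} = \frac{1}{2 \left(-5\right) \frac{1}{4}} = \frac{1}{- \frac{5}{2}} = - \frac{2}{5}$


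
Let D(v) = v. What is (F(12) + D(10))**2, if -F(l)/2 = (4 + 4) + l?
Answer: 900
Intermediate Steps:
F(l) = -16 - 2*l (F(l) = -2*((4 + 4) + l) = -2*(8 + l) = -16 - 2*l)
(F(12) + D(10))**2 = ((-16 - 2*12) + 10)**2 = ((-16 - 24) + 10)**2 = (-40 + 10)**2 = (-30)**2 = 900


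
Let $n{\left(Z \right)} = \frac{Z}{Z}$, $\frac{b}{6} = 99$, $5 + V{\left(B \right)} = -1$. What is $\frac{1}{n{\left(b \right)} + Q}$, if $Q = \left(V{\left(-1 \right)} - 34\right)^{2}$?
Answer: $\frac{1}{1601} \approx 0.00062461$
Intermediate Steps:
$V{\left(B \right)} = -6$ ($V{\left(B \right)} = -5 - 1 = -6$)
$b = 594$ ($b = 6 \cdot 99 = 594$)
$Q = 1600$ ($Q = \left(-6 - 34\right)^{2} = \left(-40\right)^{2} = 1600$)
$n{\left(Z \right)} = 1$
$\frac{1}{n{\left(b \right)} + Q} = \frac{1}{1 + 1600} = \frac{1}{1601}$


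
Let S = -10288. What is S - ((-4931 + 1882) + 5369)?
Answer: -12608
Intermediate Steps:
S - ((-4931 + 1882) + 5369) = -10288 - ((-4931 + 1882) + 5369) = -10288 - (-3049 + 5369) = -10288 - 1*2320 = -10288 - 2320 = -12608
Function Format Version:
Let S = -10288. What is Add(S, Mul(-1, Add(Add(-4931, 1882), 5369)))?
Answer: -12608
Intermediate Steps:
Add(S, Mul(-1, Add(Add(-4931, 1882), 5369))) = Add(-10288, Mul(-1, Add(Add(-4931, 1882), 5369))) = Add(-10288, Mul(-1, Add(-3049, 5369))) = Add(-10288, Mul(-1, 2320)) = Add(-10288, -2320) = -12608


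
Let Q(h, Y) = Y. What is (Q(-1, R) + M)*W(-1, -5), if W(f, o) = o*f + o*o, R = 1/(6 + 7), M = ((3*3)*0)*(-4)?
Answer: 30/13 ≈ 2.3077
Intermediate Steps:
M = 0 (M = (9*0)*(-4) = 0*(-4) = 0)
R = 1/13 ≈ 0.076923
W(f, o) = o**2 + f*o (W(f, o) = f*o + o**2 = o**2 + f*o)
(Q(-1, R) + M)*W(-1, -5) = (1/13 + 0)*(-5*(-1 - 5)) = (-5*(-6))/13 = (1/13)*30 = 30/13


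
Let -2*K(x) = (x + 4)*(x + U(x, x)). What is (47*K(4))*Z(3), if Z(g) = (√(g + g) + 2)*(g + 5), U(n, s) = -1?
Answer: -9024 - 4512*√6 ≈ -20076.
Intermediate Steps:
K(x) = -(-1 + x)*(4 + x)/2 (K(x) = -(x + 4)*(x - 1)/2 = -(4 + x)*(-1 + x)/2 = -(-1 + x)*(4 + x)/2)
Z(g) = (2 + √2*√g)*(5 + g) (Z(g) = (√(2*g) + 2)*(5 + g) = (√2*√g + 2)*(5 + g) = (2 + √2*√g)*(5 + g))
(47*K(4))*Z(3) = (47*(2 - 3/2*4 - ½*4²))*(10 + 2*3 + √2*3^(3/2) + 5*√2*√3) = (47*(2 - 6 - ½*16))*(10 + 6 + √2*(3*√3) + 5*√6) = (47*(2 - 6 - 8))*(10 + 6 + 3*√6 + 5*√6) = (47*(-12))*(16 + 8*√6) = -564*(16 + 8*√6) = -9024 - 4512*√6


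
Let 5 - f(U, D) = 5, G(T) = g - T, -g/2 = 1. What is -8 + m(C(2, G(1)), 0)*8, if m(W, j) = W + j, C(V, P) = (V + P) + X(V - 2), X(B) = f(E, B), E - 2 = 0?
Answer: -16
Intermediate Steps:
g = -2 (g = -2*1 = -2)
E = 2 (E = 2 + 0 = 2)
G(T) = -2 - T
f(U, D) = 0 (f(U, D) = 5 - 1*5 = 5 - 5 = 0)
X(B) = 0
C(V, P) = P + V (C(V, P) = (V + P) + 0 = (P + V) + 0 = P + V)
-8 + m(C(2, G(1)), 0)*8 = -8 + (((-2 - 1*1) + 2) + 0)*8 = -8 + (((-2 - 1) + 2) + 0)*8 = -8 + ((-3 + 2) + 0)*8 = -8 + (-1 + 0)*8 = -8 - 1*8 = -8 - 8 = -16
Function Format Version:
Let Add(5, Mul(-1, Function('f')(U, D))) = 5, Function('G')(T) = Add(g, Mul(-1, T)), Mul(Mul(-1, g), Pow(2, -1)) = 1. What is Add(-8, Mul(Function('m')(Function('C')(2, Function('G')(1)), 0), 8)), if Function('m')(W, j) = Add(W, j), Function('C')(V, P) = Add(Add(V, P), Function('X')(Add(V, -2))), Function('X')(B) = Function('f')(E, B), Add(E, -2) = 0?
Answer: -16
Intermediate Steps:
g = -2 (g = Mul(-2, 1) = -2)
E = 2 (E = Add(2, 0) = 2)
Function('G')(T) = Add(-2, Mul(-1, T))
Function('f')(U, D) = 0 (Function('f')(U, D) = Add(5, Mul(-1, 5)) = Add(5, -5) = 0)
Function('X')(B) = 0
Function('C')(V, P) = Add(P, V) (Function('C')(V, P) = Add(Add(V, P), 0) = Add(Add(P, V), 0) = Add(P, V))
Add(-8, Mul(Function('m')(Function('C')(2, Function('G')(1)), 0), 8)) = Add(-8, Mul(Add(Add(Add(-2, Mul(-1, 1)), 2), 0), 8)) = Add(-8, Mul(Add(Add(Add(-2, -1), 2), 0), 8)) = Add(-8, Mul(Add(Add(-3, 2), 0), 8)) = Add(-8, Mul(Add(-1, 0), 8)) = Add(-8, Mul(-1, 8)) = Add(-8, -8) = -16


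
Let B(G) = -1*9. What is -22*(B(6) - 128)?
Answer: 3014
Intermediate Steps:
B(G) = -9
-22*(B(6) - 128) = -22*(-9 - 128) = -22*(-137) = 3014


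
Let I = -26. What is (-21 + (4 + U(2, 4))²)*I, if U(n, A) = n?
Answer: -390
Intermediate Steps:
(-21 + (4 + U(2, 4))²)*I = (-21 + (4 + 2)²)*(-26) = (-21 + 6²)*(-26) = (-21 + 36)*(-26) = 15*(-26) = -390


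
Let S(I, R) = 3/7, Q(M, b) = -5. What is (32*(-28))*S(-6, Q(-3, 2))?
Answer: -384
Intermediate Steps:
S(I, R) = 3/7 (S(I, R) = 3*(1/7) = 3/7)
(32*(-28))*S(-6, Q(-3, 2)) = (32*(-28))*(3/7) = -896*3/7 = -384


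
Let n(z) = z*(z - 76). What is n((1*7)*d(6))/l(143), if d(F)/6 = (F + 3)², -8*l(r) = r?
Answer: -90520416/143 ≈ -6.3301e+5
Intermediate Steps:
l(r) = -r/8
d(F) = 6*(3 + F)² (d(F) = 6*(F + 3)² = 6*(3 + F)²)
n(z) = z*(-76 + z)
n((1*7)*d(6))/l(143) = (((1*7)*(6*(3 + 6)²))*(-76 + (1*7)*(6*(3 + 6)²)))/((-⅛*143)) = ((7*(6*9²))*(-76 + 7*(6*9²)))/(-143/8) = ((7*(6*81))*(-76 + 7*(6*81)))*(-8/143) = ((7*486)*(-76 + 7*486))*(-8/143) = (3402*(-76 + 3402))*(-8/143) = (3402*3326)*(-8/143) = 11315052*(-8/143) = -90520416/143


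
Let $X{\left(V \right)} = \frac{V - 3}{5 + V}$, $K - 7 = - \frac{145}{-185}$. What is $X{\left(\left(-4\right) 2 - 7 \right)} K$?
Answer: $\frac{2592}{185} \approx 14.011$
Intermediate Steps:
$K = \frac{288}{37}$ ($K = 7 - \frac{145}{-185} = 7 - - \frac{29}{37} = 7 + \frac{29}{37} = \frac{288}{37} \approx 7.7838$)
$X{\left(V \right)} = \frac{-3 + V}{5 + V}$
$X{\left(\left(-4\right) 2 - 7 \right)} K = \frac{-3 - 15}{5 - 15} \cdot \frac{288}{37} = \frac{1}{-10} \left(-18\right) \frac{288}{37} = \left(- \frac{1}{10}\right) \left(-18\right) \frac{288}{37} = \frac{9}{5} \cdot \frac{288}{37} = \frac{2592}{185}$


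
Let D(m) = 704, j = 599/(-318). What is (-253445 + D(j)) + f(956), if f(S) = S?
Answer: -251785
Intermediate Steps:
j = -599/318 (j = 599*(-1/318) = -599/318 ≈ -1.8836)
(-253445 + D(j)) + f(956) = (-253445 + 704) + 956 = -252741 + 956 = -251785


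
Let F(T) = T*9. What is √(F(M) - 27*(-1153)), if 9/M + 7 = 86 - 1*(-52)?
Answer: 3*√59361078/131 ≈ 176.44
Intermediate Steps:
M = 9/131 (M = 9/(-7 + (86 - 1*(-52))) = 9/(-7 + (86 + 52)) = 9/(-7 + 138) = 9/131 ≈ 0.068702)
F(T) = 9*T
√(F(M) - 27*(-1153)) = √(9*(9/131) - 27*(-1153)) = √(81/131 + 31131) = √(4078242/131) = 3*√59361078/131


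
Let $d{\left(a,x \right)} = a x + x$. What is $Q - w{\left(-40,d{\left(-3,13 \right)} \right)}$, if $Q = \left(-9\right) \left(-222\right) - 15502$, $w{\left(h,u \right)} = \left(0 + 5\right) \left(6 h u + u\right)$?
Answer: $-44574$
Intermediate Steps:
$d{\left(a,x \right)} = x + a x$
$w{\left(h,u \right)} = 5 u + 30 h u$ ($w{\left(h,u \right)} = 5 \left(6 h u + u\right) = 5 \left(u + 6 h u\right) = 5 u + 30 h u$)
$Q = -13504$ ($Q = 1998 - 15502 = -13504$)
$Q - w{\left(-40,d{\left(-3,13 \right)} \right)} = -13504 - 5 \cdot 13 \left(1 - 3\right) \left(1 + 6 \left(-40\right)\right) = -13504 - 5 \cdot 13 \left(-2\right) \left(1 - 240\right) = -13504 - 5 \left(-26\right) \left(-239\right) = -13504 - 31070 = -44574$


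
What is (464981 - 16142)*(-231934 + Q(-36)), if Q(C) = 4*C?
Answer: -104165657442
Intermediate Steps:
(464981 - 16142)*(-231934 + Q(-36)) = (464981 - 16142)*(-231934 + 4*(-36)) = 448839*(-231934 - 144) = 448839*(-232078) = -104165657442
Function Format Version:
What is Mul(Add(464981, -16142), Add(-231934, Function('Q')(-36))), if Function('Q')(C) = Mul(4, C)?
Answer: -104165657442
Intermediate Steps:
Mul(Add(464981, -16142), Add(-231934, Function('Q')(-36))) = Mul(Add(464981, -16142), Add(-231934, Mul(4, -36))) = Mul(448839, Add(-231934, -144)) = Mul(448839, -232078) = -104165657442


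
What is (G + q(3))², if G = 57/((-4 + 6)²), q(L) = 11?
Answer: 10201/16 ≈ 637.56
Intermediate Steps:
G = 57/4 (G = 57/(2²) = 57/4 ≈ 14.250)
(G + q(3))² = (57/4 + 11)² = (101/4)² = 10201/16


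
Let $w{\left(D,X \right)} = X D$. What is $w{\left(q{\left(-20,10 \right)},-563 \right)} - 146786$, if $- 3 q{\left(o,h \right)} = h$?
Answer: $- \frac{434728}{3} \approx -1.4491 \cdot 10^{5}$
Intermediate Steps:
$q{\left(o,h \right)} = - \frac{h}{3}$
$w{\left(D,X \right)} = D X$
$w{\left(q{\left(-20,10 \right)},-563 \right)} - 146786 = \left(- \frac{1}{3}\right) 10 \left(-563\right) - 146786 = \left(- \frac{10}{3}\right) \left(-563\right) - 146786 = \frac{5630}{3} - 146786 = - \frac{434728}{3}$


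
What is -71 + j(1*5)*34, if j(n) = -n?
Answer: -241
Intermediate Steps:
-71 + j(1*5)*34 = -71 - 5*34 = -71 - 170 = -241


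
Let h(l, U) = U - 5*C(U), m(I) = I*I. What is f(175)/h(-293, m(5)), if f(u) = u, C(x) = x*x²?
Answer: -7/3124 ≈ -0.0022407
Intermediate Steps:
C(x) = x³
m(I) = I²
h(l, U) = U - 5*U³
f(175)/h(-293, m(5)) = 175/(5² - 5*(5²)³) = 175/(25 - 5*25³) = 175/(25 - 5*15625) = 175/(25 - 78125) = 175/(-78100) = 175*(-1/78100) = -7/3124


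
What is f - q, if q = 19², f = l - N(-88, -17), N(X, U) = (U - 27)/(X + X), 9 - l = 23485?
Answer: -95349/4 ≈ -23837.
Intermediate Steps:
l = -23476 (l = 9 - 1*23485 = 9 - 23485 = -23476)
N(X, U) = (-27 + U)/(2*X) (N(X, U) = (-27 + U)/((2*X)) = (-27 + U)*(1/(2*X)) = (-27 + U)/(2*X))
f = -93905/4 (f = -23476 - (-27 - 17)/(2*(-88)) = -23476 - (-1)*(-44)/(2*88) = -23476 - 1*¼ = -23476 - ¼ = -93905/4 ≈ -23476.)
q = 361
f - q = -93905/4 - 1*361 = -93905/4 - 361 = -95349/4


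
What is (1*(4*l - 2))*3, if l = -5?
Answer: -66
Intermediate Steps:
(1*(4*l - 2))*3 = (1*(4*(-5) - 2))*3 = (1*(-20 - 2))*3 = (1*(-22))*3 = -22*3 = -66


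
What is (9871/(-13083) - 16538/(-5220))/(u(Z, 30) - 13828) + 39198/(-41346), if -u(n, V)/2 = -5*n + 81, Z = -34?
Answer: -355255934171983/374656938182100 ≈ -0.94822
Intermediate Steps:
u(n, V) = -162 + 10*n (u(n, V) = -2*(-5*n + 81) = -2*(81 - 5*n) = -162 + 10*n)
(9871/(-13083) - 16538/(-5220))/(u(Z, 30) - 13828) + 39198/(-41346) = (9871/(-13083) - 16538/(-5220))/((-162 + 10*(-34)) - 13828) + 39198/(-41346) = (9871*(-1/13083) - 16538*(-1/5220))/((-162 - 340) - 13828) + 39198*(-1/41346) = (-9871/13083 + 8269/2610)/(-502 - 13828) - 6533/6891 = (27473339/11382210)/(-14330) - 6533/6891 = (27473339/11382210)*(-1/14330) - 6533/6891 = -27473339/163107069300 - 6533/6891 = -355255934171983/374656938182100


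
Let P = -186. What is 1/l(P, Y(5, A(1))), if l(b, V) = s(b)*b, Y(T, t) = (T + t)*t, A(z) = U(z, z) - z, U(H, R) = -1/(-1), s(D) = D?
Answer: 1/34596 ≈ 2.8905e-5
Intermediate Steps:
U(H, R) = 1 (U(H, R) = -1*(-1) = 1)
A(z) = 1 - z
Y(T, t) = t*(T + t)
l(b, V) = b**2 (l(b, V) = b*b = b**2)
1/l(P, Y(5, A(1))) = 1/((-186)**2) = 1/34596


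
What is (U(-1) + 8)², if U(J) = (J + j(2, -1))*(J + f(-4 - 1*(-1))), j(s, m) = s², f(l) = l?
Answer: 16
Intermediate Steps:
U(J) = (-3 + J)*(4 + J) (U(J) = (J + 2²)*(J + (-4 - 1*(-1))) = (J + 4)*(J + (-4 + 1)) = (4 + J)*(J - 3) = (4 + J)*(-3 + J) = (-3 + J)*(4 + J))
(U(-1) + 8)² = ((-12 - 1 + (-1)²) + 8)² = ((-12 - 1 + 1) + 8)² = (-12 + 8)² = (-4)² = 16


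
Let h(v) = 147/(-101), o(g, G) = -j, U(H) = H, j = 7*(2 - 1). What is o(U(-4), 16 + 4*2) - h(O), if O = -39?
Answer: -560/101 ≈ -5.5446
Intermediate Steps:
j = 7 (j = 7*1 = 7)
o(g, G) = -7 (o(g, G) = -1*7 = -7)
h(v) = -147/101 (h(v) = 147*(-1/101) = -147/101)
o(U(-4), 16 + 4*2) - h(O) = -7 - 1*(-147/101) = -7 + 147/101 = -560/101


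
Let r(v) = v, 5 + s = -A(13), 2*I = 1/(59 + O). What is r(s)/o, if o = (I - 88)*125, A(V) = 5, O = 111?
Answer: 136/149595 ≈ 0.00090912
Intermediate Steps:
I = 1/340 (I = 1/(2*(59 + 111)) = (1/2)/170 = (1/2)*(1/170) = 1/340 ≈ 0.0029412)
s = -10 (s = -5 - 1*5 = -5 - 5 = -10)
o = -747975/68 (o = (1/340 - 88)*125 = -29919/340*125 = -747975/68 ≈ -11000.)
r(s)/o = -10/(-747975/68) = -10*(-68/747975) = 136/149595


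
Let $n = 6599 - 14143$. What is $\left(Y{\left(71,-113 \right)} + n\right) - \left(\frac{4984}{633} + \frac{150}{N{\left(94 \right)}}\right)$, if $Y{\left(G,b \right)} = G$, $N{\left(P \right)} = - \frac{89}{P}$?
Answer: $- \frac{412524677}{56337} \approx -7322.4$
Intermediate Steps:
$n = -7544$
$\left(Y{\left(71,-113 \right)} + n\right) - \left(\frac{4984}{633} + \frac{150}{N{\left(94 \right)}}\right) = \left(71 - 7544\right) - \left(- \frac{14100}{89} + \frac{4984}{633}\right) = -7473 - \left(\frac{4984}{633} + \frac{150}{\left(-89\right) \frac{1}{94}}\right) = -7473 - \left(\frac{4984}{633} + \frac{150}{- \frac{89}{94}}\right) = -7473 - - \frac{8481724}{56337} = -7473 + \left(\frac{14100}{89} - \frac{4984}{633}\right) = -7473 + \frac{8481724}{56337} = - \frac{412524677}{56337}$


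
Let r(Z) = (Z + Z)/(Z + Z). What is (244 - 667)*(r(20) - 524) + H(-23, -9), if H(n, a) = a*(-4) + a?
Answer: 221256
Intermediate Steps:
H(n, a) = -3*a (H(n, a) = -4*a + a = -3*a)
r(Z) = 1 (r(Z) = (2*Z)/((2*Z)) = (2*Z)*(1/(2*Z)) = 1)
(244 - 667)*(r(20) - 524) + H(-23, -9) = (244 - 667)*(1 - 524) - 3*(-9) = -423*(-523) + 27 = 221229 + 27 = 221256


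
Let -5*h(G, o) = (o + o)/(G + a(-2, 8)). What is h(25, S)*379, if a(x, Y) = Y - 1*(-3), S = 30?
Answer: -379/3 ≈ -126.33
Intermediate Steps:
a(x, Y) = 3 + Y (a(x, Y) = Y + 3 = 3 + Y)
h(G, o) = -2*o/(5*(11 + G)) (h(G, o) = -(o + o)/(5*(G + (3 + 8))) = -2*o/(5*(G + 11)) = -2*o/(5*(11 + G)))
h(25, S)*379 = -2*30/(55 + 5*25)*379 = -2*30/(55 + 125)*379 = -2*30/180*379 = -2*30*1/180*379 = -1/3*379 = -379/3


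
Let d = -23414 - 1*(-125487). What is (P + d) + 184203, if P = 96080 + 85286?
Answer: 467642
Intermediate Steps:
d = 102073 (d = -23414 + 125487 = 102073)
P = 181366
(P + d) + 184203 = (181366 + 102073) + 184203 = 283439 + 184203 = 467642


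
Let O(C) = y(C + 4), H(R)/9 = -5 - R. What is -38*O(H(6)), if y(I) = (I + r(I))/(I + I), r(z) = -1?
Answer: -96/5 ≈ -19.200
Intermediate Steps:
H(R) = -45 - 9*R (H(R) = 9*(-5 - R) = -45 - 9*R)
y(I) = (-1 + I)/(2*I) (y(I) = (I - 1)/(I + I) = (-1 + I)/((2*I)) = (-1 + I)*(1/(2*I)) = (-1 + I)/(2*I))
O(C) = (3 + C)/(2*(4 + C)) (O(C) = (-1 + (C + 4))/(2*(C + 4)) = (-1 + (4 + C))/(2*(4 + C)) = (3 + C)/(2*(4 + C)))
-38*O(H(6)) = -19*(3 + (-45 - 9*6))/(4 + (-45 - 9*6)) = -19*(3 + (-45 - 54))/(4 + (-45 - 54)) = -19*(3 - 99)/(4 - 99) = -19*(-96)/(-95) = -19*(-1)*(-96)/95 = -38*48/95 = -96/5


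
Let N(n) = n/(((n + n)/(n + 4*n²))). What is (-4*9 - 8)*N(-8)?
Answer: -5456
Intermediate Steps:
N(n) = n/2 + 2*n² (N(n) = n/(((2*n)/(n + 4*n²))) = n/((2*n/(n + 4*n²))) = n*((n + 4*n²)/(2*n)) = n/2 + 2*n²)
(-4*9 - 8)*N(-8) = (-4*9 - 8)*((½)*(-8)*(1 + 4*(-8))) = (-36 - 8)*((½)*(-8)*(1 - 32)) = -22*(-8)*(-31) = -44*124 = -5456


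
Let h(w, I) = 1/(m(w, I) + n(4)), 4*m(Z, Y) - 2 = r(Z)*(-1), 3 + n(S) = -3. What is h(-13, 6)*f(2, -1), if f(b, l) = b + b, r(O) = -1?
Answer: -16/21 ≈ -0.76190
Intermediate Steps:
n(S) = -6 (n(S) = -3 - 3 = -6)
f(b, l) = 2*b
m(Z, Y) = ¾ (m(Z, Y) = ½ + (-1*(-1))/4 = ½ + (¼)*1 = ½ + ¼ = ¾)
h(w, I) = -4/21 (h(w, I) = 1/(¾ - 6) = 1/(-21/4) = -4/21)
h(-13, 6)*f(2, -1) = -8*2/21 = -4/21*4 = -16/21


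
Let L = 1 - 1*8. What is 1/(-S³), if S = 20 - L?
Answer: -1/19683 ≈ -5.0805e-5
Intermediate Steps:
L = -7 (L = 1 - 8 = -7)
S = 27 (S = 20 - 1*(-7) = 20 + 7 = 27)
1/(-S³) = 1/(-1*27³) = 1/(-1*19683) = 1/(-19683) = -1/19683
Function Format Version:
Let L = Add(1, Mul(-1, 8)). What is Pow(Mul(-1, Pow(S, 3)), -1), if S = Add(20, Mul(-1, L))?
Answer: Rational(-1, 19683) ≈ -5.0805e-5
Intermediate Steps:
L = -7 (L = Add(1, -8) = -7)
S = 27 (S = Add(20, Mul(-1, -7)) = Add(20, 7) = 27)
Pow(Mul(-1, Pow(S, 3)), -1) = Pow(Mul(-1, Pow(27, 3)), -1) = Pow(Mul(-1, 19683), -1) = Pow(-19683, -1) = Rational(-1, 19683)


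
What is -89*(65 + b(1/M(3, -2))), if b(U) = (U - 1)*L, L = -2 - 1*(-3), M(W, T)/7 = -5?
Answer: -199271/35 ≈ -5693.5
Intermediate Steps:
M(W, T) = -35 (M(W, T) = 7*(-5) = -35)
L = 1 (L = -2 + 3 = 1)
b(U) = -1 + U (b(U) = (U - 1)*1 = (-1 + U)*1 = -1 + U)
-89*(65 + b(1/M(3, -2))) = -89*(65 + (-1 + 1/(-35))) = -89*(65 + (-1 - 1/35)) = -89*(65 - 36/35) = -89*2239/35 = -199271/35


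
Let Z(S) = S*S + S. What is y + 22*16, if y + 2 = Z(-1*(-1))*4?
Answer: 358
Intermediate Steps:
Z(S) = S + S**2 (Z(S) = S**2 + S = S + S**2)
y = 6 (y = -2 + ((-1*(-1))*(1 - 1*(-1)))*4 = -2 + (1*(1 + 1))*4 = -2 + (1*2)*4 = -2 + 2*4 = -2 + 8 = 6)
y + 22*16 = 6 + 22*16 = 6 + 352 = 358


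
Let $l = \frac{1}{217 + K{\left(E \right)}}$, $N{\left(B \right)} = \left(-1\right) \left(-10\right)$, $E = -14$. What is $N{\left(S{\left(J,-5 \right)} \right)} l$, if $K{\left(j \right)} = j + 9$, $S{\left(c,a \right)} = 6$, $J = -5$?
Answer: $\frac{5}{106} \approx 0.04717$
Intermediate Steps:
$N{\left(B \right)} = 10$
$K{\left(j \right)} = 9 + j$
$l = \frac{1}{212}$ ($l = \frac{1}{217 + \left(9 - 14\right)} = \frac{1}{217 - 5} = \frac{1}{212} \approx 0.004717$)
$N{\left(S{\left(J,-5 \right)} \right)} l = 10 \cdot \frac{1}{212} = \frac{5}{106}$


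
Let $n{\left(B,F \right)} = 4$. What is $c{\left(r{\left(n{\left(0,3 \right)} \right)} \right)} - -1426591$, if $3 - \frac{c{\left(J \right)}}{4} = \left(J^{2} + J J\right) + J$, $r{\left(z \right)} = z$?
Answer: $1426459$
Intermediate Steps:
$c{\left(J \right)} = 12 - 8 J^{2} - 4 J$ ($c{\left(J \right)} = 12 - 4 \left(\left(J^{2} + J J\right) + J\right) = 12 - 4 \left(\left(J^{2} + J^{2}\right) + J\right) = 12 - 4 \left(2 J^{2} + J\right) = 12 - 4 \left(J + 2 J^{2}\right) = 12 - \left(4 J + 8 J^{2}\right) = 12 - 8 J^{2} - 4 J$)
$c{\left(r{\left(n{\left(0,3 \right)} \right)} \right)} - -1426591 = \left(12 - 8 \cdot 4^{2} - 16\right) - -1426591 = \left(12 - 128 - 16\right) + 1426591 = -132 + 1426591 = 1426459$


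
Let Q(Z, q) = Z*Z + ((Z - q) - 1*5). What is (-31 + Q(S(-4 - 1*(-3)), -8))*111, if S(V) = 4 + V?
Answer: -1776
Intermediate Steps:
Q(Z, q) = -5 + Z + Z**2 - q (Q(Z, q) = Z**2 + ((Z - q) - 5) = Z**2 + (-5 + Z - q) = -5 + Z + Z**2 - q)
(-31 + Q(S(-4 - 1*(-3)), -8))*111 = (-31 + (-5 + (4 + (-4 - 1*(-3))) + (4 + (-4 - 1*(-3)))**2 - 1*(-8)))*111 = (-31 + (-5 + (4 + (-4 + 3)) + (4 + (-4 + 3))**2 + 8))*111 = (-31 + (-5 + (4 - 1) + (4 - 1)**2 + 8))*111 = (-31 + (-5 + 3 + 3**2 + 8))*111 = (-31 + (-5 + 3 + 9 + 8))*111 = (-31 + 15)*111 = -16*111 = -1776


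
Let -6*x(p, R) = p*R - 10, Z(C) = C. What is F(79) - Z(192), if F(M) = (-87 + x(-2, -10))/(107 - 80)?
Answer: -15818/81 ≈ -195.28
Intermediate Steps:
x(p, R) = 5/3 - R*p/6 (x(p, R) = -(p*R - 10)/6 = -(R*p - 10)/6 = -(-10 + R*p)/6 = 5/3 - R*p/6)
F(M) = -266/81 (F(M) = (-87 + (5/3 - ⅙*(-10)*(-2)))/(107 - 80) = (-87 + (5/3 - 10/3))/27 = (-87 - 5/3)*(1/27) = -266/3*1/27 = -266/81)
F(79) - Z(192) = -266/81 - 1*192 = -266/81 - 192 = -15818/81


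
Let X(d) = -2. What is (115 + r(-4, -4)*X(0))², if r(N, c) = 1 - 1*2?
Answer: 13689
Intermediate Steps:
r(N, c) = -1 (r(N, c) = 1 - 2 = -1)
(115 + r(-4, -4)*X(0))² = (115 - 1*(-2))² = (115 + 2)² = 117² = 13689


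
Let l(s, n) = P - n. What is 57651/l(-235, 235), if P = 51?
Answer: -57651/184 ≈ -313.32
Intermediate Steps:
l(s, n) = 51 - n
57651/l(-235, 235) = 57651/(51 - 1*235) = 57651/(51 - 235) = 57651/(-184) = 57651*(-1/184) = -57651/184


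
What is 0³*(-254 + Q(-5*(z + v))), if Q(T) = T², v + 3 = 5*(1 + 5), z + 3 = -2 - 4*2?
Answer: 0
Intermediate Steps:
z = -13 (z = -3 + (-2 - 4*2) = -3 + (-2 - 8) = -3 - 10 = -13)
v = 27 (v = -3 + 5*(1 + 5) = -3 + 5*6 = -3 + 30 = 27)
0³*(-254 + Q(-5*(z + v))) = 0³*(-254 + (-5*(-13 + 27))²) = 0*(-254 + (-5*14)²) = 0*(-254 + (-70)²) = 0*(-254 + 4900) = 0*4646 = 0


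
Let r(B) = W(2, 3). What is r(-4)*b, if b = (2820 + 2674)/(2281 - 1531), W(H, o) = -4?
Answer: -10988/375 ≈ -29.301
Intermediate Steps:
r(B) = -4
b = 2747/375 (b = 5494/750 = 5494*(1/750) = 2747/375 ≈ 7.3253)
r(-4)*b = -4*2747/375 = -10988/375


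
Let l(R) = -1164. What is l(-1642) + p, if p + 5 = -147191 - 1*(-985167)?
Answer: 836807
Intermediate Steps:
p = 837971 (p = -5 + (-147191 - 1*(-985167)) = -5 + (-147191 + 985167) = -5 + 837976 = 837971)
l(-1642) + p = -1164 + 837971 = 836807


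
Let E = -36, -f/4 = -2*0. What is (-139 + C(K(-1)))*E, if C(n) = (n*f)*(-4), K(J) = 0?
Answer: 5004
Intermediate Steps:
f = 0 (f = -(-8)*0 = -4*0 = 0)
C(n) = 0 (C(n) = (n*0)*(-4) = 0*(-4) = 0)
(-139 + C(K(-1)))*E = (-139 + 0)*(-36) = -139*(-36) = 5004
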